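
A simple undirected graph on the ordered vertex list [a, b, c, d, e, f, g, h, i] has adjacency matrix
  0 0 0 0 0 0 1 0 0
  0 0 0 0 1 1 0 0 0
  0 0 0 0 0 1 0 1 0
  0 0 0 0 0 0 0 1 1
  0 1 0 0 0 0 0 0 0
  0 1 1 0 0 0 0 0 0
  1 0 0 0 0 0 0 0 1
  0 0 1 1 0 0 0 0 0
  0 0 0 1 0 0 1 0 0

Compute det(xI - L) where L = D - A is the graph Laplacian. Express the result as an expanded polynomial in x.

x^9 - 16x^8 + 105x^7 - 364x^6 + 715x^5 - 792x^4 + 462x^3 - 120x^2 + 9x

Reading degrees in the order [a, b, c, d, e, f, g, h, i] gives [1, 2, 2, 2, 1, 2, 2, 2, 2]; set D = diag(1, 2, 2, 2, 1, 2, 2, 2, 2) and form L = D - A. L has integer entries, so p(x) = det(xI - L) has integer coefficients. Expanding the determinant yields x^9 - 16x^8 + 105x^7 - 364x^6 + 715x^5 - 792x^4 + 462x^3 - 120x^2 + 9x. The constant term is 0 because L is singular (the all-ones vector lies in its kernel). The eigenvalues sum to 16, which equals trace(L) = 2|E|.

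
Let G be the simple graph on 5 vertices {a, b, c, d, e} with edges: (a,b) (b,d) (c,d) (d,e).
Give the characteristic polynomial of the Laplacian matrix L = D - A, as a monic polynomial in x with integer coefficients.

x^5 - 8x^4 + 20x^3 - 18x^2 + 5x

With the vertex order [a, b, c, d, e], the degrees are [1, 2, 1, 3, 1], giving D = diag(1, 2, 1, 3, 1) and L = D - A. L has integer entries, so p(x) = det(xI - L) has integer coefficients. Expanding the determinant yields x^5 - 8x^4 + 20x^3 - 18x^2 + 5x. The coefficient of x^4 equals -trace(L) = -8, matching the sum of degrees.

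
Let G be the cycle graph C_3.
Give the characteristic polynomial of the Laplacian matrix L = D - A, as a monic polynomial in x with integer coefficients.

x^3 - 6x^2 + 9x

The graph has 3 vertices and degree multiset [2, 2, 2]; D is the diagonal matrix of degrees and L = D - A. L has integer entries, so p(x) = det(xI - L) has integer coefficients. Expanding the determinant yields x^3 - 6x^2 + 9x. Since p(0) = det(-L) = 0, x divides p(x).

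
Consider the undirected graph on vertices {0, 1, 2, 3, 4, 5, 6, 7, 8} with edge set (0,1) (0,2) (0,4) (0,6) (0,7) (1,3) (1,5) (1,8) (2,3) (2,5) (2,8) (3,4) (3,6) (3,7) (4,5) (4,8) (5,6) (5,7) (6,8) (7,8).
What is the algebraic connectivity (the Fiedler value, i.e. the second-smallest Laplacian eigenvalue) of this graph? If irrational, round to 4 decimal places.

Reading degrees in the order [0, 1, 2, 3, 4, 5, 6, 7, 8] gives [5, 4, 4, 5, 4, 5, 4, 4, 5]; set D = diag(5, 4, 4, 5, 4, 5, 4, 4, 5) and form L = D - A. The sorted Laplacian eigenvalues are [0, 4, 4, 4, 4, 5, 5, 5, 9]; the algebraic connectivity is the second entry, 4. There is one zero in the spectrum, matching the 1 component. The largest eigenvalue, 9, is at most the vertex count 9.

4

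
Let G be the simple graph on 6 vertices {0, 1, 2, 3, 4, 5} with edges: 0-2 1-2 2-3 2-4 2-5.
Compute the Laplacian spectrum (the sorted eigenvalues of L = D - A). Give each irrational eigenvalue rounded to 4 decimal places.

Reading degrees in the order [0, 1, 2, 3, 4, 5] gives [1, 1, 5, 1, 1, 1]; set D = diag(1, 1, 5, 1, 1, 1) and form L = D - A. Diagonalising L (or applying a numerical eigensolver to the 6x6 matrix) gives the spectrum above.

[0, 1, 1, 1, 1, 6]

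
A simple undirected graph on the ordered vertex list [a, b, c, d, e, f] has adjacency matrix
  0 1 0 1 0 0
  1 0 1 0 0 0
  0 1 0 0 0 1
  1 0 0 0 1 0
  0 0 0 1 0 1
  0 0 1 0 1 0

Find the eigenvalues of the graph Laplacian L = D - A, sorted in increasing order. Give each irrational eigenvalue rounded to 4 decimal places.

With the vertex order [a, b, c, d, e, f], the degrees are [2, 2, 2, 2, 2, 2], giving D = diag(2, 2, 2, 2, 2, 2) and L = D - A. L is symmetric positive semidefinite, so every eigenvalue is real and nonnegative. The single zero eigenvalue shows the graph is connected. There is one zero in the spectrum, matching the 1 component.

[0, 1, 1, 3, 3, 4]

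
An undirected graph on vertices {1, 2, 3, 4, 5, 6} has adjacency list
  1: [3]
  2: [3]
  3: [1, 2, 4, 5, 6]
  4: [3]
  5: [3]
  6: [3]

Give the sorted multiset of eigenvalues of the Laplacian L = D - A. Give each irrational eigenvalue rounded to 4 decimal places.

Each diagonal entry of L is the vertex degree and each off-diagonal entry is -1 where an edge is present, 0 otherwise; in the order [1, 2, 3, 4, 5, 6] the diagonal is [1, 1, 5, 1, 1, 1]. The multiplicity of 0 as a Laplacian eigenvalue equals the number of connected components.

[0, 1, 1, 1, 1, 6]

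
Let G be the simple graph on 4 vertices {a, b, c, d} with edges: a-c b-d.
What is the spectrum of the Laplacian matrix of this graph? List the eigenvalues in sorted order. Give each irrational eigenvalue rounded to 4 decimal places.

[0, 0, 2, 2]

Reading degrees in the order [a, b, c, d] gives [1, 1, 1, 1]; set D = diag(1, 1, 1, 1) and form L = D - A. The multiplicity of 0 as a Laplacian eigenvalue equals the number of connected components. The 2 zero eigenvalues correspond to the 2 connected components. There are 2 zeros in the spectrum, matching the 2 components. The eigenvalues sum to 4, which equals trace(L) = 2|E|.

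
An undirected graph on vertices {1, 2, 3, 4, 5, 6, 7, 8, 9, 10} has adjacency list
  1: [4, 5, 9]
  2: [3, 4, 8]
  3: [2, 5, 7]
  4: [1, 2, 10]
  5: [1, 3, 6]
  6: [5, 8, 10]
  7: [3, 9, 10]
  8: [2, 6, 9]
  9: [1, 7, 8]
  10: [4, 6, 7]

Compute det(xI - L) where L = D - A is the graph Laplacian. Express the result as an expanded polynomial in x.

x^10 - 30x^9 + 390x^8 - 2880x^7 + 13305x^6 - 39882x^5 + 77640x^4 - 94800x^3 + 66000x^2 - 20000x

With the vertex order [1, 2, 3, 4, 5, 6, 7, 8, 9, 10], the degrees are [3, 3, 3, 3, 3, 3, 3, 3, 3, 3], giving D = diag(3, 3, 3, 3, 3, 3, 3, 3, 3, 3) and L = D - A. The eigenvalues of L are [0, 2, 2, 2, 2, 2, 5, 5, 5, 5]; the characteristic polynomial is the product of (x - lambda_i), which multiplies out to x^10 - 30x^9 + 390x^8 - 2880x^7 + 13305x^6 - 39882x^5 + 77640x^4 - 94800x^3 + 66000x^2 - 20000x. Since p(0) = det(-L) = 0, x divides p(x). By the matrix-tree theorem the graph has (1/10) * product of the nonzero eigenvalues = 2000 spanning trees. The largest eigenvalue, 5, is at most the vertex count 10.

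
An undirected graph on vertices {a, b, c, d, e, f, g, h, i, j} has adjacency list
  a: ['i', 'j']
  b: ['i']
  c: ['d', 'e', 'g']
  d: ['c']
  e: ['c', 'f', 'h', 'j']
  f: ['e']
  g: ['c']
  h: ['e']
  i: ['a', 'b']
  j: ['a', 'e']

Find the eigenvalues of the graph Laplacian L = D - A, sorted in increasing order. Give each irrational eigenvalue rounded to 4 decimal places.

With the vertex order [a, b, c, d, e, f, g, h, i, j], the degrees are [2, 1, 3, 1, 4, 1, 1, 1, 2, 2], giving D = diag(2, 1, 3, 1, 4, 1, 1, 1, 2, 2) and L = D - A. Diagonalising L (or applying a numerical eigensolver to the 10x10 matrix) gives the spectrum above. There is one zero in the spectrum, matching the 1 component.

[0, 0.1592, 0.4563, 1, 1, 1, 2.2121, 3.2583, 3.5836, 5.3305]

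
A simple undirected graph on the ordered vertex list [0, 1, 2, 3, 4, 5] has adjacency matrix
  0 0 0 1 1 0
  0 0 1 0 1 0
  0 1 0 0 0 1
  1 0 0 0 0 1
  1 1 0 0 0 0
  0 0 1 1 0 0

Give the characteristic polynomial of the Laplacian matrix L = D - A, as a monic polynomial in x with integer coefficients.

x^6 - 12x^5 + 54x^4 - 112x^3 + 105x^2 - 36x

Reading degrees in the order [0, 1, 2, 3, 4, 5] gives [2, 2, 2, 2, 2, 2]; set D = diag(2, 2, 2, 2, 2, 2) and form L = D - A. The eigenvalues of L are [0, 1, 1, 3, 3, 4]; the characteristic polynomial is the product of (x - lambda_i), which multiplies out to x^6 - 12x^5 + 54x^4 - 112x^3 + 105x^2 - 36x. The coefficient of x^5 equals -trace(L) = -12, matching the sum of degrees.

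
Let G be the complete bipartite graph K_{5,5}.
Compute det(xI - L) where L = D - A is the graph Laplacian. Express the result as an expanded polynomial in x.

The graph has 10 vertices and degree multiset [5, 5, 5, 5, 5, 5, 5, 5, 5, 5]; D is the diagonal matrix of degrees and L = D - A. The eigenvalues of L are [0, 5, 5, 5, 5, 5, 5, 5, 5, 10]; the characteristic polynomial is the product of (x - lambda_i), which multiplies out to x^10 - 50x^9 + 1100x^8 - 14000x^7 + 113750x^6 - 612500x^5 + 2187500x^4 - 5000000x^3 + 6640625x^2 - 3906250x. Since p(0) = det(-L) = 0, x divides p(x). There is one zero in the spectrum, matching the 1 component.

x^10 - 50x^9 + 1100x^8 - 14000x^7 + 113750x^6 - 612500x^5 + 2187500x^4 - 5000000x^3 + 6640625x^2 - 3906250x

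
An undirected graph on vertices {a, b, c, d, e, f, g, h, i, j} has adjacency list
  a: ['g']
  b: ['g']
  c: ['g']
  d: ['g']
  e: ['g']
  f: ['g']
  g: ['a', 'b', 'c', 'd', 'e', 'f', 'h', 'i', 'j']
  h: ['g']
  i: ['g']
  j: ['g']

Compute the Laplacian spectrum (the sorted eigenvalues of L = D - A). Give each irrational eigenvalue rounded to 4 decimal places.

With the vertex order [a, b, c, d, e, f, g, h, i, j], the degrees are [1, 1, 1, 1, 1, 1, 9, 1, 1, 1], giving D = diag(1, 1, 1, 1, 1, 1, 9, 1, 1, 1) and L = D - A. Since every row of L sums to 0, the all-ones vector is in the kernel and 0 is an eigenvalue. The single zero eigenvalue shows the graph is connected.

[0, 1, 1, 1, 1, 1, 1, 1, 1, 10]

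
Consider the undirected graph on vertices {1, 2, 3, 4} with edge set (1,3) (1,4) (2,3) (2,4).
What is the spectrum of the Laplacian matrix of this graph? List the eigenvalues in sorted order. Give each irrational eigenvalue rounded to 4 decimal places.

Reading degrees in the order [1, 2, 3, 4] gives [2, 2, 2, 2]; set D = diag(2, 2, 2, 2) and form L = D - A. L is symmetric positive semidefinite, so every eigenvalue is real and nonnegative. The eigenvalues sum to 8, which equals trace(L) = 2|E|. There is one zero in the spectrum, matching the 1 component.

[0, 2, 2, 4]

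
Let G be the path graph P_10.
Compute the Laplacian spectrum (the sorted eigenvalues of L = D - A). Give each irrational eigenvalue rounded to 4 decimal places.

[0, 0.0979, 0.3820, 0.8244, 1.3820, 2, 2.6180, 3.1756, 3.6180, 3.9021]

The graph has 10 vertices and degree multiset [2, 2, 2, 2, 2, 2, 2, 2, 1, 1]; D is the diagonal matrix of degrees and L = D - A. Diagonalising L (or applying a numerical eigensolver to the 10x10 matrix) gives the spectrum above. By the matrix-tree theorem the graph has (1/10) * product of the nonzero eigenvalues = 1 spanning tree.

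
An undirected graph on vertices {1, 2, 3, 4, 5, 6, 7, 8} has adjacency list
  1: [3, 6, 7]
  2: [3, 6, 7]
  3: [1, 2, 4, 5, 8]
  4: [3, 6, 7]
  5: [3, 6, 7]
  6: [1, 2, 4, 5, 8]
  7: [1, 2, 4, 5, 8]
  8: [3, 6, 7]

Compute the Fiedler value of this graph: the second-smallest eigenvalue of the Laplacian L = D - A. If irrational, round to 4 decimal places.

3

Reading degrees in the order [1, 2, 3, 4, 5, 6, 7, 8] gives [3, 3, 5, 3, 3, 5, 5, 3]; set D = diag(3, 3, 5, 3, 3, 5, 5, 3) and form L = D - A. Computing the eigenvalues of L and sorting gives [0, 3, 3, 3, 3, 5, 5, 8]. The Fiedler value lambda_2 = 3 is strictly positive, so the graph is connected.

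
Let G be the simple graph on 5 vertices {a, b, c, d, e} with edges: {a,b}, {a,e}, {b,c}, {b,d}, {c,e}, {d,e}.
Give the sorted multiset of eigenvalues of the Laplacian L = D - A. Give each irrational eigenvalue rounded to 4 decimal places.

[0, 2, 2, 3, 5]

Reading degrees in the order [a, b, c, d, e] gives [2, 3, 2, 2, 3]; set D = diag(2, 3, 2, 2, 3) and form L = D - A. Diagonalising L (or applying a numerical eigensolver to the 5x5 matrix) gives the spectrum above. The single zero eigenvalue shows the graph is connected. The eigenvalues sum to 12, which equals trace(L) = 2|E|.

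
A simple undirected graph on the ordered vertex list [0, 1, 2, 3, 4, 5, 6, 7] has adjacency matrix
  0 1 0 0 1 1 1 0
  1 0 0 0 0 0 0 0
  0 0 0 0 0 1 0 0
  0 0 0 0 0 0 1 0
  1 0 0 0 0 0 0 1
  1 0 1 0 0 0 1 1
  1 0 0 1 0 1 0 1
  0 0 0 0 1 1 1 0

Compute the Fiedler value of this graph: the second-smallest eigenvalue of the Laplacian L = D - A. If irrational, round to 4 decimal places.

With the vertex order [0, 1, 2, 3, 4, 5, 6, 7], the degrees are [4, 1, 1, 1, 2, 4, 4, 3], giving D = diag(4, 1, 1, 1, 2, 4, 4, 3) and L = D - A. The smallest Laplacian eigenvalue is always 0. The next one, lambda_2 = 0.7319, measures how hard the graph is to disconnect: larger values mean better connectivity. By the matrix-tree theorem the graph has (1/8) * product of the nonzero eigenvalues = 24 spanning trees.

0.7319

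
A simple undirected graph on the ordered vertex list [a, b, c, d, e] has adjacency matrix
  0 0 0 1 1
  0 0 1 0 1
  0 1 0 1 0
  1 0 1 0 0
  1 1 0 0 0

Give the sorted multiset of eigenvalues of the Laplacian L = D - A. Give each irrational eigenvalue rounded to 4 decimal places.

Each diagonal entry of L is the vertex degree and each off-diagonal entry is -1 where an edge is present, 0 otherwise; in the order [a, b, c, d, e] the diagonal is [2, 2, 2, 2, 2]. The multiplicity of 0 as a Laplacian eigenvalue equals the number of connected components. The eigenvalues sum to 10, which equals trace(L) = 2|E|.

[0, 1.3820, 1.3820, 3.6180, 3.6180]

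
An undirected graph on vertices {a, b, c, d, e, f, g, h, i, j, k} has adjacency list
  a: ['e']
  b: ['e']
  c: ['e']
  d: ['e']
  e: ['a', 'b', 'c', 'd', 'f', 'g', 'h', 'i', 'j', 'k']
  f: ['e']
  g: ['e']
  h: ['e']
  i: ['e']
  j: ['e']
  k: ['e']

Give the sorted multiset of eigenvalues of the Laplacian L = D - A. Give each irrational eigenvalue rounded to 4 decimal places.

[0, 1, 1, 1, 1, 1, 1, 1, 1, 1, 11]

Each diagonal entry of L is the vertex degree and each off-diagonal entry is -1 where an edge is present, 0 otherwise; in the order [a, b, c, d, e, f, g, h, i, j, k] the diagonal is [1, 1, 1, 1, 10, 1, 1, 1, 1, 1, 1]. Since every row of L sums to 0, the all-ones vector is in the kernel and 0 is an eigenvalue. The eigenvalues sum to 20, which equals trace(L) = 2|E|. By the matrix-tree theorem the graph has (1/11) * product of the nonzero eigenvalues = 1 spanning tree.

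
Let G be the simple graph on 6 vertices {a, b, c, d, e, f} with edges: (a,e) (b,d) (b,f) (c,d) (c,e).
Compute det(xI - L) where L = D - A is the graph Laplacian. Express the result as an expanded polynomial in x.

x^6 - 10x^5 + 36x^4 - 56x^3 + 35x^2 - 6x

With the vertex order [a, b, c, d, e, f], the degrees are [1, 2, 2, 2, 2, 1], giving D = diag(1, 2, 2, 2, 2, 1) and L = D - A. Computing det(xI - L) by cofactor expansion (or equivalently via sum-over-permutations) gives x^6 - 10x^5 + 36x^4 - 56x^3 + 35x^2 - 6x. Since p(0) = det(-L) = 0, x divides p(x). The eigenvalues sum to 10, which equals trace(L) = 2|E|. By the matrix-tree theorem the graph has (1/6) * product of the nonzero eigenvalues = 1 spanning tree.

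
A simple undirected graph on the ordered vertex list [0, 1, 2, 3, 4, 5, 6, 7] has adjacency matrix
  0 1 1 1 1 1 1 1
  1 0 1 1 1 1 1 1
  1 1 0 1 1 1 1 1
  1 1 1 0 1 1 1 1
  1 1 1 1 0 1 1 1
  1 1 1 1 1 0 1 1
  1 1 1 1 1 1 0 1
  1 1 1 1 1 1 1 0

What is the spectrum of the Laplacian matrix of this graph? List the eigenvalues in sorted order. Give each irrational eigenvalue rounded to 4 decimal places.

Reading degrees in the order [0, 1, 2, 3, 4, 5, 6, 7] gives [7, 7, 7, 7, 7, 7, 7, 7]; set D = diag(7, 7, 7, 7, 7, 7, 7, 7) and form L = D - A. Since every row of L sums to 0, the all-ones vector is in the kernel and 0 is an eigenvalue. The single zero eigenvalue shows the graph is connected. The largest eigenvalue, 8, is at most the vertex count 8. There is one zero in the spectrum, matching the 1 component.

[0, 8, 8, 8, 8, 8, 8, 8]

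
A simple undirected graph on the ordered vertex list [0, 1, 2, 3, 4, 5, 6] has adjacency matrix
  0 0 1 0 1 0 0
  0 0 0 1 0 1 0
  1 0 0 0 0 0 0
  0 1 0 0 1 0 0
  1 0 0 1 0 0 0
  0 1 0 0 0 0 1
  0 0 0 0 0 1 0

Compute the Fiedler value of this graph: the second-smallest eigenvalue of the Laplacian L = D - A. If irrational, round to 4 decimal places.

Each diagonal entry of L is the vertex degree and each off-diagonal entry is -1 where an edge is present, 0 otherwise; in the order [0, 1, 2, 3, 4, 5, 6] the diagonal is [2, 2, 1, 2, 2, 2, 1]. Computing the eigenvalues of L and sorting gives [0, 0.1981, 0.7530, 1.5550, 2.4450, 3.2470, 3.8019]. The Fiedler value lambda_2 = 0.1981 is strictly positive, so the graph is connected. By the matrix-tree theorem the graph has (1/7) * product of the nonzero eigenvalues = 1 spanning tree.

0.1981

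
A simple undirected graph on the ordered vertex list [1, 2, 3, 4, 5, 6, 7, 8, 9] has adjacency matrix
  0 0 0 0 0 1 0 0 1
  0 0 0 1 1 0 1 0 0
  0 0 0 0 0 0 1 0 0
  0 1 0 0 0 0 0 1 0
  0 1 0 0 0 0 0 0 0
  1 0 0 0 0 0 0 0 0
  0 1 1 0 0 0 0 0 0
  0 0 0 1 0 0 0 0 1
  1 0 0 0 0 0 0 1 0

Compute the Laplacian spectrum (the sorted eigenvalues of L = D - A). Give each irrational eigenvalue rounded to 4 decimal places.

[0, 0.1404, 0.5362, 0.7754, 1.5803, 2.2449, 2.7784, 3.5988, 4.3455]

Reading degrees in the order [1, 2, 3, 4, 5, 6, 7, 8, 9] gives [2, 3, 1, 2, 1, 1, 2, 2, 2]; set D = diag(2, 3, 1, 2, 1, 1, 2, 2, 2) and form L = D - A. The multiplicity of 0 as a Laplacian eigenvalue equals the number of connected components.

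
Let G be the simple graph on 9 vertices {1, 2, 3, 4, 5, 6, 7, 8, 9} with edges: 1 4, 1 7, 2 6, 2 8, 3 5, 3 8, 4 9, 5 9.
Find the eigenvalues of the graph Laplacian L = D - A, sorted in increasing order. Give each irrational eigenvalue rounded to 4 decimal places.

[0, 0.1206, 0.4679, 1, 1.6527, 2.3473, 3, 3.5321, 3.8794]

Each diagonal entry of L is the vertex degree and each off-diagonal entry is -1 where an edge is present, 0 otherwise; in the order [1, 2, 3, 4, 5, 6, 7, 8, 9] the diagonal is [2, 2, 2, 2, 2, 1, 1, 2, 2]. L is symmetric positive semidefinite, so every eigenvalue is real and nonnegative. The single zero eigenvalue shows the graph is connected. By the matrix-tree theorem the graph has (1/9) * product of the nonzero eigenvalues = 1 spanning tree.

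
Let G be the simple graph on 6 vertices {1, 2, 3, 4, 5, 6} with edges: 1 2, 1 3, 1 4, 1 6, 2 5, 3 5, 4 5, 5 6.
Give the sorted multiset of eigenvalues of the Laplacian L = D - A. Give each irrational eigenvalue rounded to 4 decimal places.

[0, 2, 2, 2, 4, 6]

With the vertex order [1, 2, 3, 4, 5, 6], the degrees are [4, 2, 2, 2, 4, 2], giving D = diag(4, 2, 2, 2, 4, 2) and L = D - A. Diagonalising L (or applying a numerical eigensolver to the 6x6 matrix) gives the spectrum above. The single zero eigenvalue shows the graph is connected. By the matrix-tree theorem the graph has (1/6) * product of the nonzero eigenvalues = 32 spanning trees.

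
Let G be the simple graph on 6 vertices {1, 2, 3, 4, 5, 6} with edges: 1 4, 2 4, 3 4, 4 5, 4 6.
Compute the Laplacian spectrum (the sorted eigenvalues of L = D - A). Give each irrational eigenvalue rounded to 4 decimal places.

[0, 1, 1, 1, 1, 6]

Reading degrees in the order [1, 2, 3, 4, 5, 6] gives [1, 1, 1, 5, 1, 1]; set D = diag(1, 1, 1, 5, 1, 1) and form L = D - A. Diagonalising L (or applying a numerical eigensolver to the 6x6 matrix) gives the spectrum above. The single zero eigenvalue shows the graph is connected. The largest eigenvalue, 6, is at most the vertex count 6. By the matrix-tree theorem the graph has (1/6) * product of the nonzero eigenvalues = 1 spanning tree.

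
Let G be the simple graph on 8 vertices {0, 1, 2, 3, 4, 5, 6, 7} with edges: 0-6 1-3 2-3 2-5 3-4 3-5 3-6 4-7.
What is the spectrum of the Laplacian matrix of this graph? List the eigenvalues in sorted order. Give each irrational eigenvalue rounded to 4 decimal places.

Reading degrees in the order [0, 1, 2, 3, 4, 5, 6, 7] gives [1, 1, 2, 5, 2, 2, 2, 1]; set D = diag(1, 1, 2, 5, 2, 2, 2, 1) and form L = D - A. The multiplicity of 0 as a Laplacian eigenvalue equals the number of connected components. The single zero eigenvalue shows the graph is connected. The eigenvalues sum to 16, which equals trace(L) = 2|E|.

[0, 0.3820, 0.5607, 1, 2.3389, 2.6180, 3, 6.1004]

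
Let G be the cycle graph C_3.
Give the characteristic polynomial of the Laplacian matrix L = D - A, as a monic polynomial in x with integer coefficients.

x^3 - 6x^2 + 9x

The graph has 3 vertices and degree multiset [2, 2, 2]; D is the diagonal matrix of degrees and L = D - A. Computing det(xI - L) by cofactor expansion (or equivalently via sum-over-permutations) gives x^3 - 6x^2 + 9x. The constant term is 0 because L is singular (the all-ones vector lies in its kernel). By the matrix-tree theorem the graph has (1/3) * product of the nonzero eigenvalues = 3 spanning trees.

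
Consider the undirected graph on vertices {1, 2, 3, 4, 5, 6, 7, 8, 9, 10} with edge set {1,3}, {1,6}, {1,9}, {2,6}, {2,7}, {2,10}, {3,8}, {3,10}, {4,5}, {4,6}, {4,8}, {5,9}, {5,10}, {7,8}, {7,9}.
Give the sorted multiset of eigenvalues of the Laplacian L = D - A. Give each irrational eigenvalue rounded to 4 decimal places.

[0, 2, 2, 2, 2, 2, 5, 5, 5, 5]

Reading degrees in the order [1, 2, 3, 4, 5, 6, 7, 8, 9, 10] gives [3, 3, 3, 3, 3, 3, 3, 3, 3, 3]; set D = diag(3, 3, 3, 3, 3, 3, 3, 3, 3, 3) and form L = D - A. Diagonalising L (or applying a numerical eigensolver to the 10x10 matrix) gives the spectrum above. There is one zero in the spectrum, matching the 1 component. The largest eigenvalue, 5, is at most the vertex count 10.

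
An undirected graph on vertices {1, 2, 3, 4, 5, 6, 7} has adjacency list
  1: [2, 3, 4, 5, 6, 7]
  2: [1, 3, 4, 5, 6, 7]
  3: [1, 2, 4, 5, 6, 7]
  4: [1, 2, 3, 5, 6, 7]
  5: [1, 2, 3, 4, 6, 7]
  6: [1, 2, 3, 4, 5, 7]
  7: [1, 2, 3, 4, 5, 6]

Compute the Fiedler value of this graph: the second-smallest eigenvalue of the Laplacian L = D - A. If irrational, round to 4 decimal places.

Each diagonal entry of L is the vertex degree and each off-diagonal entry is -1 where an edge is present, 0 otherwise; in the order [1, 2, 3, 4, 5, 6, 7] the diagonal is [6, 6, 6, 6, 6, 6, 6]. The sorted Laplacian eigenvalues are [0, 7, 7, 7, 7, 7, 7]; the algebraic connectivity is the second entry, 7. The eigenvalues sum to 42, which equals trace(L) = 2|E|.

7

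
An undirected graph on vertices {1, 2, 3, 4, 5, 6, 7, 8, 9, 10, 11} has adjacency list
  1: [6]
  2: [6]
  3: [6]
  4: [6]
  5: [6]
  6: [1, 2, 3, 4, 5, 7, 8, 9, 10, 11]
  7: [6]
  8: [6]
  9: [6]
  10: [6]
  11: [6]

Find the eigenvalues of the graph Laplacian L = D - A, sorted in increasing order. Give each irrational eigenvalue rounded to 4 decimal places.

[0, 1, 1, 1, 1, 1, 1, 1, 1, 1, 11]

With the vertex order [1, 2, 3, 4, 5, 6, 7, 8, 9, 10, 11], the degrees are [1, 1, 1, 1, 1, 10, 1, 1, 1, 1, 1], giving D = diag(1, 1, 1, 1, 1, 10, 1, 1, 1, 1, 1) and L = D - A. L is symmetric positive semidefinite, so every eigenvalue is real and nonnegative. The single zero eigenvalue shows the graph is connected. By the matrix-tree theorem the graph has (1/11) * product of the nonzero eigenvalues = 1 spanning tree.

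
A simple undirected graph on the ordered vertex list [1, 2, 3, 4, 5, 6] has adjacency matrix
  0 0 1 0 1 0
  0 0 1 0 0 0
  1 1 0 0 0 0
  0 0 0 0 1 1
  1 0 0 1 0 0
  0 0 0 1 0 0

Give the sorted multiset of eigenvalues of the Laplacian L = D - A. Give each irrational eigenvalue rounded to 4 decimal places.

[0, 0.2679, 1, 2, 3, 3.7321]

With the vertex order [1, 2, 3, 4, 5, 6], the degrees are [2, 1, 2, 2, 2, 1], giving D = diag(2, 1, 2, 2, 2, 1) and L = D - A. L is symmetric positive semidefinite, so every eigenvalue is real and nonnegative. The single zero eigenvalue shows the graph is connected. By the matrix-tree theorem the graph has (1/6) * product of the nonzero eigenvalues = 1 spanning tree. There is one zero in the spectrum, matching the 1 component.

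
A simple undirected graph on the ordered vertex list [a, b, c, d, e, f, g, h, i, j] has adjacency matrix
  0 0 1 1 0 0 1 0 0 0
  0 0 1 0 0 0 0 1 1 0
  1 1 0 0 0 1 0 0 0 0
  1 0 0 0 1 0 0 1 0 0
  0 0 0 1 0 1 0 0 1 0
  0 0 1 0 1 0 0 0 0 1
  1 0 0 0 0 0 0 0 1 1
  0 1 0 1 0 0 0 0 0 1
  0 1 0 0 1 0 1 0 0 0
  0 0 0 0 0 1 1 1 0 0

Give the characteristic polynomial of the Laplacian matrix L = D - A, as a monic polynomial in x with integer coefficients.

x^10 - 30x^9 + 390x^8 - 2880x^7 + 13305x^6 - 39882x^5 + 77640x^4 - 94800x^3 + 66000x^2 - 20000x

Each diagonal entry of L is the vertex degree and each off-diagonal entry is -1 where an edge is present, 0 otherwise; in the order [a, b, c, d, e, f, g, h, i, j] the diagonal is [3, 3, 3, 3, 3, 3, 3, 3, 3, 3]. Computing det(xI - L) by cofactor expansion (or equivalently via sum-over-permutations) gives x^10 - 30x^9 + 390x^8 - 2880x^7 + 13305x^6 - 39882x^5 + 77640x^4 - 94800x^3 + 66000x^2 - 20000x. The coefficient of x^9 equals -trace(L) = -30, matching the sum of degrees. The largest eigenvalue, 5, is at most the vertex count 10. By the matrix-tree theorem the graph has (1/10) * product of the nonzero eigenvalues = 2000 spanning trees.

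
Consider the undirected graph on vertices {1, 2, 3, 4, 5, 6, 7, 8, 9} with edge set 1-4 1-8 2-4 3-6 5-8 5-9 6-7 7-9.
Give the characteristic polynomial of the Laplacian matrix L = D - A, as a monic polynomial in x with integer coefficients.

With the vertex order [1, 2, 3, 4, 5, 6, 7, 8, 9], the degrees are [2, 1, 1, 2, 2, 2, 2, 2, 2], giving D = diag(2, 1, 1, 2, 2, 2, 2, 2, 2) and L = D - A. L has integer entries, so p(x) = det(xI - L) has integer coefficients. Expanding the determinant yields x^9 - 16x^8 + 105x^7 - 364x^6 + 715x^5 - 792x^4 + 462x^3 - 120x^2 + 9x. The coefficient of x^8 equals -trace(L) = -16, matching the sum of degrees. By the matrix-tree theorem the graph has (1/9) * product of the nonzero eigenvalues = 1 spanning tree.

x^9 - 16x^8 + 105x^7 - 364x^6 + 715x^5 - 792x^4 + 462x^3 - 120x^2 + 9x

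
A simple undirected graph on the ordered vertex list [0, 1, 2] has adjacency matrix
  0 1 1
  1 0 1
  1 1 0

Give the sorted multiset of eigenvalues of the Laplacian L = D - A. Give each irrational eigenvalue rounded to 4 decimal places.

Each diagonal entry of L is the vertex degree and each off-diagonal entry is -1 where an edge is present, 0 otherwise; in the order [0, 1, 2] the diagonal is [2, 2, 2]. L is symmetric positive semidefinite, so every eigenvalue is real and nonnegative. The single zero eigenvalue shows the graph is connected. The eigenvalues sum to 6, which equals trace(L) = 2|E|. The largest eigenvalue, 3, is at most the vertex count 3.

[0, 3, 3]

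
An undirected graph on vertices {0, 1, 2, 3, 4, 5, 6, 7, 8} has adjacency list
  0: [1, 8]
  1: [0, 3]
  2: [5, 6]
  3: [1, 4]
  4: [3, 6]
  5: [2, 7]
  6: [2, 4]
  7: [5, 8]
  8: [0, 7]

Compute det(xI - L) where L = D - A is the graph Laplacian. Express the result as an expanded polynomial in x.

Reading degrees in the order [0, 1, 2, 3, 4, 5, 6, 7, 8] gives [2, 2, 2, 2, 2, 2, 2, 2, 2]; set D = diag(2, 2, 2, 2, 2, 2, 2, 2, 2) and form L = D - A. Computing det(xI - L) by cofactor expansion (or equivalently via sum-over-permutations) gives x^9 - 18x^8 + 135x^7 - 546x^6 + 1287x^5 - 1782x^4 + 1386x^3 - 540x^2 + 81x. Since p(0) = det(-L) = 0, x divides p(x). There is one zero in the spectrum, matching the 1 component.

x^9 - 18x^8 + 135x^7 - 546x^6 + 1287x^5 - 1782x^4 + 1386x^3 - 540x^2 + 81x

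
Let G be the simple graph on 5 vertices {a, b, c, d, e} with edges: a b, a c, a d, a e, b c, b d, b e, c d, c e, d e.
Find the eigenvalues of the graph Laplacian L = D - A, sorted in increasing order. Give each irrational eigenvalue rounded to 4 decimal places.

[0, 5, 5, 5, 5]

With the vertex order [a, b, c, d, e], the degrees are [4, 4, 4, 4, 4], giving D = diag(4, 4, 4, 4, 4) and L = D - A. Since every row of L sums to 0, the all-ones vector is in the kernel and 0 is an eigenvalue. The largest eigenvalue, 5, is at most the vertex count 5. By the matrix-tree theorem the graph has (1/5) * product of the nonzero eigenvalues = 125 spanning trees.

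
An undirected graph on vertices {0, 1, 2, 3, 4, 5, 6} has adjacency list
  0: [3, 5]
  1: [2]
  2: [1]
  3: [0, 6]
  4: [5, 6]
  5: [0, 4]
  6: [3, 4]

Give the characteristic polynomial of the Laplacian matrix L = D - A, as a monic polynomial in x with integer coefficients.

x^7 - 12x^6 + 55x^5 - 120x^4 + 125x^3 - 50x^2

Reading degrees in the order [0, 1, 2, 3, 4, 5, 6] gives [2, 1, 1, 2, 2, 2, 2]; set D = diag(2, 1, 1, 2, 2, 2, 2) and form L = D - A. L has integer entries, so p(x) = det(xI - L) has integer coefficients. Expanding the determinant yields x^7 - 12x^6 + 55x^5 - 120x^4 + 125x^3 - 50x^2. The coefficient of x^6 equals -trace(L) = -12, matching the sum of degrees. There are 2 zeros in the spectrum, matching the 2 components. The eigenvalues sum to 12, which equals trace(L) = 2|E|.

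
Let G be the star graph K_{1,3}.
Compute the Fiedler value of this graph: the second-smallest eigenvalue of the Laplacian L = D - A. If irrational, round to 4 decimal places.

The graph has 4 vertices and degree multiset [3, 1, 1, 1]; D is the diagonal matrix of degrees and L = D - A. The smallest Laplacian eigenvalue is always 0. The next one, lambda_2 = 1, measures how hard the graph is to disconnect: larger values mean better connectivity. By the matrix-tree theorem the graph has (1/4) * product of the nonzero eigenvalues = 1 spanning tree.

1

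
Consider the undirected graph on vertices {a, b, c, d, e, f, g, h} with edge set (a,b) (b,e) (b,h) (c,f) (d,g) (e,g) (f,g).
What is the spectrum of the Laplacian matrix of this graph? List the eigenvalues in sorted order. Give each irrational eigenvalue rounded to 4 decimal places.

[0, 0.2137, 0.6177, 1, 1.4977, 2.3537, 3.8408, 4.4763]

With the vertex order [a, b, c, d, e, f, g, h], the degrees are [1, 3, 1, 1, 2, 2, 3, 1], giving D = diag(1, 3, 1, 1, 2, 2, 3, 1) and L = D - A. L is symmetric positive semidefinite, so every eigenvalue is real and nonnegative. The single zero eigenvalue shows the graph is connected. By the matrix-tree theorem the graph has (1/8) * product of the nonzero eigenvalues = 1 spanning tree.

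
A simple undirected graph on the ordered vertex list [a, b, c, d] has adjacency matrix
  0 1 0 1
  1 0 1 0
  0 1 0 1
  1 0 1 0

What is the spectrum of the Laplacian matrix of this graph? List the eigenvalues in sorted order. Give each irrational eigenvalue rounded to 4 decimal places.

[0, 2, 2, 4]

Reading degrees in the order [a, b, c, d] gives [2, 2, 2, 2]; set D = diag(2, 2, 2, 2) and form L = D - A. The multiplicity of 0 as a Laplacian eigenvalue equals the number of connected components. The single zero eigenvalue shows the graph is connected. By the matrix-tree theorem the graph has (1/4) * product of the nonzero eigenvalues = 4 spanning trees.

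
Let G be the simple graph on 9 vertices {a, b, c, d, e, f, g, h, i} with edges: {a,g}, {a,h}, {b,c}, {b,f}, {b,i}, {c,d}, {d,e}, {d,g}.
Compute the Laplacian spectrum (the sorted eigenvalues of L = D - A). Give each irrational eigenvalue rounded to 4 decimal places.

With the vertex order [a, b, c, d, e, f, g, h, i], the degrees are [2, 3, 2, 3, 1, 1, 2, 1, 1], giving D = diag(2, 3, 2, 3, 1, 1, 2, 1, 1) and L = D - A. Since every row of L sums to 0, the all-ones vector is in the kernel and 0 is an eigenvalue. The eigenvalues sum to 16, which equals trace(L) = 2|E|. By the matrix-tree theorem the graph has (1/9) * product of the nonzero eigenvalues = 1 spanning tree.

[0, 0.1658, 0.4679, 1, 1.3434, 1.6527, 3, 3.8794, 4.4909]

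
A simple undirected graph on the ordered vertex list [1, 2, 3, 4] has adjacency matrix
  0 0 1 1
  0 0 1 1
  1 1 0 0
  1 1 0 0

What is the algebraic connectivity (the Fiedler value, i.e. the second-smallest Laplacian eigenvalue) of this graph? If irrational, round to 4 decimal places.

Each diagonal entry of L is the vertex degree and each off-diagonal entry is -1 where an edge is present, 0 otherwise; in the order [1, 2, 3, 4] the diagonal is [2, 2, 2, 2]. Computing the eigenvalues of L and sorting gives [0, 2, 2, 4]. The Fiedler value lambda_2 = 2 is strictly positive, so the graph is connected.

2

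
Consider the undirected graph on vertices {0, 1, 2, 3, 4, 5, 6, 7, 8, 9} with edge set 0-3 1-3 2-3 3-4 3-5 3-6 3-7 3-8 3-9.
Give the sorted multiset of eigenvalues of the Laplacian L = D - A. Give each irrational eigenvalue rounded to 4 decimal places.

With the vertex order [0, 1, 2, 3, 4, 5, 6, 7, 8, 9], the degrees are [1, 1, 1, 9, 1, 1, 1, 1, 1, 1], giving D = diag(1, 1, 1, 9, 1, 1, 1, 1, 1, 1) and L = D - A. Since every row of L sums to 0, the all-ones vector is in the kernel and 0 is an eigenvalue. The single zero eigenvalue shows the graph is connected. There is one zero in the spectrum, matching the 1 component.

[0, 1, 1, 1, 1, 1, 1, 1, 1, 10]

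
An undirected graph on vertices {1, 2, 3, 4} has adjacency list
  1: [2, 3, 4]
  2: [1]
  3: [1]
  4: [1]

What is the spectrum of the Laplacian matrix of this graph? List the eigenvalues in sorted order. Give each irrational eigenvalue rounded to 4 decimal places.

[0, 1, 1, 4]

Reading degrees in the order [1, 2, 3, 4] gives [3, 1, 1, 1]; set D = diag(3, 1, 1, 1) and form L = D - A. Since every row of L sums to 0, the all-ones vector is in the kernel and 0 is an eigenvalue. The largest eigenvalue, 4, is at most the vertex count 4.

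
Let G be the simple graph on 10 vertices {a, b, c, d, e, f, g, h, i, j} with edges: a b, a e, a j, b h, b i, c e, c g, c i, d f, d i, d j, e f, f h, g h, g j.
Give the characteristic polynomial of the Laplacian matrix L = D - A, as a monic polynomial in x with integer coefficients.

Each diagonal entry of L is the vertex degree and each off-diagonal entry is -1 where an edge is present, 0 otherwise; in the order [a, b, c, d, e, f, g, h, i, j] the diagonal is [3, 3, 3, 3, 3, 3, 3, 3, 3, 3]. L has integer entries, so p(x) = det(xI - L) has integer coefficients. Expanding the determinant yields x^10 - 30x^9 + 390x^8 - 2880x^7 + 13305x^6 - 39882x^5 + 77640x^4 - 94800x^3 + 66000x^2 - 20000x. The coefficient of x^9 equals -trace(L) = -30, matching the sum of degrees. The largest eigenvalue, 5, is at most the vertex count 10.

x^10 - 30x^9 + 390x^8 - 2880x^7 + 13305x^6 - 39882x^5 + 77640x^4 - 94800x^3 + 66000x^2 - 20000x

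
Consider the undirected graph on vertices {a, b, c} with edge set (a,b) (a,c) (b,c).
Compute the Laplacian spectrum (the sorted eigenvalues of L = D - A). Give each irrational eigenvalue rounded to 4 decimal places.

[0, 3, 3]

Reading degrees in the order [a, b, c] gives [2, 2, 2]; set D = diag(2, 2, 2) and form L = D - A. Diagonalising L (or applying a numerical eigensolver to the 3x3 matrix) gives the spectrum above. The single zero eigenvalue shows the graph is connected. By the matrix-tree theorem the graph has (1/3) * product of the nonzero eigenvalues = 3 spanning trees.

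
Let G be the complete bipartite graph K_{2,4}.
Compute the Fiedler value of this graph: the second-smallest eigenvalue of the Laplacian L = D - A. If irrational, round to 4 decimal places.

2

The graph has 6 vertices and degree multiset [4, 4, 2, 2, 2, 2]; D is the diagonal matrix of degrees and L = D - A. The smallest Laplacian eigenvalue is always 0. The next one, lambda_2 = 2, measures how hard the graph is to disconnect: larger values mean better connectivity.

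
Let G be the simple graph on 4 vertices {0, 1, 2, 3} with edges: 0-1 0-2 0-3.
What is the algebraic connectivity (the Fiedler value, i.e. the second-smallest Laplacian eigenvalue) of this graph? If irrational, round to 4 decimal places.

Reading degrees in the order [0, 1, 2, 3] gives [3, 1, 1, 1]; set D = diag(3, 1, 1, 1) and form L = D - A. The smallest Laplacian eigenvalue is always 0. The next one, lambda_2 = 1, measures how hard the graph is to disconnect: larger values mean better connectivity. There is one zero in the spectrum, matching the 1 component. The largest eigenvalue, 4, is at most the vertex count 4.

1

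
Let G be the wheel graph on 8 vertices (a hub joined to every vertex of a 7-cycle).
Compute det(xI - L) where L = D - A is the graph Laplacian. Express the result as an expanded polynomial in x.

The graph has 8 vertices and degree multiset [7, 3, 3, 3, 3, 3, 3, 3]; D is the diagonal matrix of degrees and L = D - A. L has integer entries, so p(x) = det(xI - L) has integer coefficients. Expanding the determinant yields x^8 - 28x^7 + 322x^6 - 1974x^5 + 6965x^4 - 14126x^3 + 15225x^2 - 6728x. The constant term is 0 because L is singular (the all-ones vector lies in its kernel). The largest eigenvalue, 8, is at most the vertex count 8.

x^8 - 28x^7 + 322x^6 - 1974x^5 + 6965x^4 - 14126x^3 + 15225x^2 - 6728x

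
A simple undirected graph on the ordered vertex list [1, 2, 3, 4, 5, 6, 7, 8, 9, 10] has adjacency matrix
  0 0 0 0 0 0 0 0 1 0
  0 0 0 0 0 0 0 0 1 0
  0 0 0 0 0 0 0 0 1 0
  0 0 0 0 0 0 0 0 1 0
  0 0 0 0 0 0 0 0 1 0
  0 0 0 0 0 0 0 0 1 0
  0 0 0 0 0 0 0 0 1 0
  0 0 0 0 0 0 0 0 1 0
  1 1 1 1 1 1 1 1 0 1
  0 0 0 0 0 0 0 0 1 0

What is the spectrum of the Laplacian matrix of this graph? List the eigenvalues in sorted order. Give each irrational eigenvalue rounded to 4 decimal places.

[0, 1, 1, 1, 1, 1, 1, 1, 1, 10]

With the vertex order [1, 2, 3, 4, 5, 6, 7, 8, 9, 10], the degrees are [1, 1, 1, 1, 1, 1, 1, 1, 9, 1], giving D = diag(1, 1, 1, 1, 1, 1, 1, 1, 9, 1) and L = D - A. Diagonalising L (or applying a numerical eigensolver to the 10x10 matrix) gives the spectrum above. The single zero eigenvalue shows the graph is connected. The largest eigenvalue, 10, is at most the vertex count 10.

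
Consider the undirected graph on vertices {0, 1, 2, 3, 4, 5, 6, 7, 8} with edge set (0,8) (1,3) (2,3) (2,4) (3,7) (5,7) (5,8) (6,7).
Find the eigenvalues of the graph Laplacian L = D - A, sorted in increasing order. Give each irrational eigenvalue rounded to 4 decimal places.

[0, 0.1862, 0.4822, 0.7043, 1.4073, 2.1338, 2.8532, 3.5372, 4.6958]

Each diagonal entry of L is the vertex degree and each off-diagonal entry is -1 where an edge is present, 0 otherwise; in the order [0, 1, 2, 3, 4, 5, 6, 7, 8] the diagonal is [1, 1, 2, 3, 1, 2, 1, 3, 2]. L is symmetric positive semidefinite, so every eigenvalue is real and nonnegative. The single zero eigenvalue shows the graph is connected. By the matrix-tree theorem the graph has (1/9) * product of the nonzero eigenvalues = 1 spanning tree.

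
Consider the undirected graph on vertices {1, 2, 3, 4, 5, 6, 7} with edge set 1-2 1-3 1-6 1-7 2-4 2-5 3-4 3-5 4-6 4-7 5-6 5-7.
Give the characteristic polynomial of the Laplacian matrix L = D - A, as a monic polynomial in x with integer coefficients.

Reading degrees in the order [1, 2, 3, 4, 5, 6, 7] gives [4, 3, 3, 4, 4, 3, 3]; set D = diag(4, 3, 3, 4, 4, 3, 3) and form L = D - A. L has integer entries, so p(x) = det(xI - L) has integer coefficients. Expanding the determinant yields x^7 - 24x^6 + 234x^5 - 1192x^4 + 3357x^3 - 4968x^2 + 3024x. The coefficient of x^6 equals -trace(L) = -24, matching the sum of degrees.

x^7 - 24x^6 + 234x^5 - 1192x^4 + 3357x^3 - 4968x^2 + 3024x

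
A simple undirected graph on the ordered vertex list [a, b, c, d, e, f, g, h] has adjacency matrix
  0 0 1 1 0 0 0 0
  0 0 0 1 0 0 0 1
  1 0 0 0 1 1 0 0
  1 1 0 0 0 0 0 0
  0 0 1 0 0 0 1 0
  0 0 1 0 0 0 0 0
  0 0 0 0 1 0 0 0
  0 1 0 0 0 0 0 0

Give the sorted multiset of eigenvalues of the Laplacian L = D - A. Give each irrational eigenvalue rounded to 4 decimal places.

With the vertex order [a, b, c, d, e, f, g, h], the degrees are [2, 2, 3, 2, 2, 1, 1, 1], giving D = diag(2, 2, 3, 2, 2, 1, 1, 1) and L = D - A. Diagonalising L (or applying a numerical eigensolver to the 8x8 matrix) gives the spectrum above. The single zero eigenvalue shows the graph is connected. The largest eigenvalue, 4.3429, is at most the vertex count 8.

[0, 0.1864, 0.5858, 1, 2, 2.4707, 3.4142, 4.3429]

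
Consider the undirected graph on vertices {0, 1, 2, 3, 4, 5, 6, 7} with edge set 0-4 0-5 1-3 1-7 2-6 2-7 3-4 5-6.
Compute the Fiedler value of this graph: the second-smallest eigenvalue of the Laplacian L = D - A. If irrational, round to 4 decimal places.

0.5858

Each diagonal entry of L is the vertex degree and each off-diagonal entry is -1 where an edge is present, 0 otherwise; in the order [0, 1, 2, 3, 4, 5, 6, 7] the diagonal is [2, 2, 2, 2, 2, 2, 2, 2]. Computing the eigenvalues of L and sorting gives [0, 0.5858, 0.5858, 2, 2, 3.4142, 3.4142, 4]. The Fiedler value lambda_2 = 0.5858 is strictly positive, so the graph is connected. By the matrix-tree theorem the graph has (1/8) * product of the nonzero eigenvalues = 8 spanning trees.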